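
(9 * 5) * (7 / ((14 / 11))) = 495 / 2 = 247.50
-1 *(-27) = 27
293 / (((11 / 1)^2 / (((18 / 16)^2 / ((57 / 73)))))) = 577503 / 147136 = 3.92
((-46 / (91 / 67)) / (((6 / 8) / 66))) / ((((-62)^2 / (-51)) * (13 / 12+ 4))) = 41496048 / 5334511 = 7.78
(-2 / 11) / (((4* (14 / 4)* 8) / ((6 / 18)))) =-0.00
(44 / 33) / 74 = 2 / 111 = 0.02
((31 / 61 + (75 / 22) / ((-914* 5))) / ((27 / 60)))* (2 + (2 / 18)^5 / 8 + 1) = 3.38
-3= -3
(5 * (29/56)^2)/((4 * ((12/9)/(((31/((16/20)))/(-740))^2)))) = 12123015/17584881664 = 0.00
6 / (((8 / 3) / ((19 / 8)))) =171 / 32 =5.34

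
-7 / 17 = -0.41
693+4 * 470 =2573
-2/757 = -0.00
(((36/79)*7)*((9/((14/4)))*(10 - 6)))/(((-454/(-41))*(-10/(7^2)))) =-1301832/89665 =-14.52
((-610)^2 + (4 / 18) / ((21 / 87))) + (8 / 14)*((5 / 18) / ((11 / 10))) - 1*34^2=28562770 / 77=370945.06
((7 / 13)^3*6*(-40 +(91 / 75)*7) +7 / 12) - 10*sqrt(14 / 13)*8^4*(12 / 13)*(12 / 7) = -5898240*sqrt(182) / 1183 - 19067741 / 659100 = -67291.49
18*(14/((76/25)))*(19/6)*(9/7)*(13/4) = 8775/8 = 1096.88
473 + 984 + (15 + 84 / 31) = 45716 / 31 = 1474.71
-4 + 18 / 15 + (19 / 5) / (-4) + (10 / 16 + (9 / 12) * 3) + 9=65 / 8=8.12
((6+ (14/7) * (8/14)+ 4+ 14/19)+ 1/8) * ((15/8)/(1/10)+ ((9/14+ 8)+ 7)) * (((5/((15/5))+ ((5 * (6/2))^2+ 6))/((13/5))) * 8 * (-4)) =-1182307.21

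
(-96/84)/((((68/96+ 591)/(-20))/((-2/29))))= -7680/2882803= -0.00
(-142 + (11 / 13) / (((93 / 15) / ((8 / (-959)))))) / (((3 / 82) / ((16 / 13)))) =-72002788288 / 15072603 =-4777.06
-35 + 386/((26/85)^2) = 1382595/338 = 4090.52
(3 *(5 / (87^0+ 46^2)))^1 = 0.01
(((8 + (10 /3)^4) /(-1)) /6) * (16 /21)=-85184 /5103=-16.69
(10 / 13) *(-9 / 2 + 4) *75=-375 / 13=-28.85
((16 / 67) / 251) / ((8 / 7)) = 14 / 16817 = 0.00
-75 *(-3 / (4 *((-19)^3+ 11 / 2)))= -0.01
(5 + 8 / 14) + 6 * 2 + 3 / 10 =1251 / 70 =17.87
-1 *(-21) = 21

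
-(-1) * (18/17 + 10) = 188/17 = 11.06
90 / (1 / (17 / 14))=109.29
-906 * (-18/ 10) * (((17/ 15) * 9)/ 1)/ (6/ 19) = 52674.84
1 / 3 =0.33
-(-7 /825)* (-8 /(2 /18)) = -168 /275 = -0.61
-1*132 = -132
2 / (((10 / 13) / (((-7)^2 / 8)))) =637 / 40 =15.92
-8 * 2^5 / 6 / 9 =-128 / 27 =-4.74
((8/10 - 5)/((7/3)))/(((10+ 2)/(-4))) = 3/5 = 0.60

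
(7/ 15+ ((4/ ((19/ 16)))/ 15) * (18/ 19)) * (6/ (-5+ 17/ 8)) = -58864/ 41515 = -1.42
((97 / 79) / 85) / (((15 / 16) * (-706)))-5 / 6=-19753809 / 23703950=-0.83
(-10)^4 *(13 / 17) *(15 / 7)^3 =438750000 / 5831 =75244.38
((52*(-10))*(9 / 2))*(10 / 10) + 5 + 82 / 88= -102699 / 44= -2334.07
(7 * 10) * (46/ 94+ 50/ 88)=76545/ 1034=74.03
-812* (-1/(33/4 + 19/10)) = 80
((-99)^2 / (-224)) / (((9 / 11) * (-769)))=11979 / 172256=0.07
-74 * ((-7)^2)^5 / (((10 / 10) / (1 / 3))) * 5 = -104515842130 / 3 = -34838614043.33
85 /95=17 /19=0.89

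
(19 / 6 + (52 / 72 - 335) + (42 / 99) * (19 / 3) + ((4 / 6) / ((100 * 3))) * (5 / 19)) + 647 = 5992421 / 18810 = 318.58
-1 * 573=-573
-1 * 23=-23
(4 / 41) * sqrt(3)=4 * sqrt(3) / 41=0.17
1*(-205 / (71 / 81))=-16605 / 71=-233.87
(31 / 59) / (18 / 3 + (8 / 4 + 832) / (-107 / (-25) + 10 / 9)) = 1213 / 370992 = 0.00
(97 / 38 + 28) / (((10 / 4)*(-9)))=-129 / 95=-1.36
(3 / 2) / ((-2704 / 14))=-21 / 2704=-0.01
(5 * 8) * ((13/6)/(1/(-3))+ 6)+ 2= -18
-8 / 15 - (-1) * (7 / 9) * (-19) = -689 / 45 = -15.31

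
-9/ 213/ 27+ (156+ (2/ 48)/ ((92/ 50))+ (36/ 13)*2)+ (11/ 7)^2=24570192505/ 149791824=164.03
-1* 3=-3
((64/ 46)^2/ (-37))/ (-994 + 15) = 1024/ 19161967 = 0.00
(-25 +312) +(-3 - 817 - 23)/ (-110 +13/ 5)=52778/ 179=294.85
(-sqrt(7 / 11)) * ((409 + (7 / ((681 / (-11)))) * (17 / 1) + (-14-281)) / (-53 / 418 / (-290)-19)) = 841101500 * sqrt(77) / 1568429487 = 4.71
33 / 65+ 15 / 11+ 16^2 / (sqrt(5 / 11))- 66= -45852 / 715+ 256 * sqrt(55) / 5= 315.58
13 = 13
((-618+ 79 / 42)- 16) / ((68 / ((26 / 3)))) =-345137 / 4284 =-80.56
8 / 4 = 2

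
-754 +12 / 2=-748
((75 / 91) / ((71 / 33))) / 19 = 2475 / 122759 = 0.02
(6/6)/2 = 1/2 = 0.50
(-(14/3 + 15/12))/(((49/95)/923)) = -10587.81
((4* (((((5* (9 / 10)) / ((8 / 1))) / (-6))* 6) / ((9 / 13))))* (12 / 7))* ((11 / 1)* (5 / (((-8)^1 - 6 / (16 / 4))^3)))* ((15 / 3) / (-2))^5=-6703125 / 192052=-34.90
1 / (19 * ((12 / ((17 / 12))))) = 17 / 2736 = 0.01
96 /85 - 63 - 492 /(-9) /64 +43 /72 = -739531 /12240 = -60.42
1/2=0.50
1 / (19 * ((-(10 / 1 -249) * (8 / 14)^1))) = 7 / 18164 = 0.00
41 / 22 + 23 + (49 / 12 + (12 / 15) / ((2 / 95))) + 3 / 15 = 44317 / 660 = 67.15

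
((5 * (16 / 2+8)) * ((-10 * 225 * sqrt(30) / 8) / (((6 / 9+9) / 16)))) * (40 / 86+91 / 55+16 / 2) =-2064202.88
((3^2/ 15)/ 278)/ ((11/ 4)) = 6/ 7645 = 0.00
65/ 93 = 0.70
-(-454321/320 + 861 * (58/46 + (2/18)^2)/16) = 268518061/198720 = 1351.24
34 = 34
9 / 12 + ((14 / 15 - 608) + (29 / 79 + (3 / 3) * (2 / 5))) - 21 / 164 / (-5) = -29419382 / 48585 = -605.52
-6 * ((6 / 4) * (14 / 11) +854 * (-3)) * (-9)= -1520694 / 11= -138244.91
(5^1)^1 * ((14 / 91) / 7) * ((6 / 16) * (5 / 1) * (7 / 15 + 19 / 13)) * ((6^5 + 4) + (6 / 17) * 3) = 62170660 / 20111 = 3091.38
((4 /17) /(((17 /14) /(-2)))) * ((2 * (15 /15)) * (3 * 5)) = -3360 /289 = -11.63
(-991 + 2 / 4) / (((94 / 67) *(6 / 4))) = -132727 / 282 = -470.66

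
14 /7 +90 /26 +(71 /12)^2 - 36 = 8365 /1872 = 4.47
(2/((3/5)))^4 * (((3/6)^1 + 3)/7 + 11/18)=100000/729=137.17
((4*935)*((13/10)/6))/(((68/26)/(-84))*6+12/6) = 20111/45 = 446.91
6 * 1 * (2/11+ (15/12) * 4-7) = -120/11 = -10.91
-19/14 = -1.36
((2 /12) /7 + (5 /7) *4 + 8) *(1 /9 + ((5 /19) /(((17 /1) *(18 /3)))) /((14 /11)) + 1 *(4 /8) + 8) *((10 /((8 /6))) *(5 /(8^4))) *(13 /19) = 104127164375 /177367744512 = 0.59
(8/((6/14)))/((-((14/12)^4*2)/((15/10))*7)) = -2592/2401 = -1.08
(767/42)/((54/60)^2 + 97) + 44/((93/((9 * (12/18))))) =19264138/6367431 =3.03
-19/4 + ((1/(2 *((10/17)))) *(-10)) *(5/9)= -341/36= -9.47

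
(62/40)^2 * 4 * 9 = 8649/100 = 86.49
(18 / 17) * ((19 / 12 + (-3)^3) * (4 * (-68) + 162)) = 50325 / 17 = 2960.29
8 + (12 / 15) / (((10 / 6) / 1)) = 212 / 25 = 8.48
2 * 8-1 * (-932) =948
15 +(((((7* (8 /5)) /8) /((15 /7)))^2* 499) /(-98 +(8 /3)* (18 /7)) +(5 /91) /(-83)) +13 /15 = 366716513521 /27105828750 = 13.53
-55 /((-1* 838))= 55 /838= 0.07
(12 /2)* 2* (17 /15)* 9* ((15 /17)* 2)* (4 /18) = 48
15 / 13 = 1.15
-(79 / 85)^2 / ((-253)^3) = 6241 / 117003651325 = 0.00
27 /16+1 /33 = 907 /528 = 1.72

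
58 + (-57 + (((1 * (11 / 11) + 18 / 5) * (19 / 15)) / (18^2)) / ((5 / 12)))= 10562 / 10125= 1.04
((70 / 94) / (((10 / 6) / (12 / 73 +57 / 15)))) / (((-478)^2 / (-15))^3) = -0.00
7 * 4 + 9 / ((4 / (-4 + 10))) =41.50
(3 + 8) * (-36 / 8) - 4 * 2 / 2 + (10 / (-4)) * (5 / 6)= -667 / 12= -55.58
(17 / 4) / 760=17 / 3040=0.01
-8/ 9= -0.89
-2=-2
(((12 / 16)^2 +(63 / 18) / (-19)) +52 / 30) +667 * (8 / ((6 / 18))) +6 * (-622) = 12278.11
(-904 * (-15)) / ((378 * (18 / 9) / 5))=5650 / 63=89.68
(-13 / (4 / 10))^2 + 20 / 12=12695 / 12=1057.92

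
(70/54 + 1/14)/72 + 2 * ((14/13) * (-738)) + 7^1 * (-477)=-1743749615/353808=-4928.52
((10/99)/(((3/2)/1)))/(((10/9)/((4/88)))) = 0.00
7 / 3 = 2.33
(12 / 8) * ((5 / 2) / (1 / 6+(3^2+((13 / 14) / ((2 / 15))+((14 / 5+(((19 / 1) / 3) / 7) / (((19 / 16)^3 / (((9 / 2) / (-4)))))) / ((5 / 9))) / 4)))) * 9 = 25585875 / 12976721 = 1.97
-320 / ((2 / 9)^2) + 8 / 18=-58316 / 9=-6479.56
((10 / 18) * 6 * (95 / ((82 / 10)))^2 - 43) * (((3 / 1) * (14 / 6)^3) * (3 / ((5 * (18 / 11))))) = 7694659973 / 1361610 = 5651.15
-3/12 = -1/4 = -0.25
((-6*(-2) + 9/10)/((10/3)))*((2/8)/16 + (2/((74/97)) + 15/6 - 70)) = -11888253/47360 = -251.02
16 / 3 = 5.33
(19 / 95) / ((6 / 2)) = 1 / 15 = 0.07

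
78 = 78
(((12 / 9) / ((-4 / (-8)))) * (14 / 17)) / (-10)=-56 / 255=-0.22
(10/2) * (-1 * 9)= -45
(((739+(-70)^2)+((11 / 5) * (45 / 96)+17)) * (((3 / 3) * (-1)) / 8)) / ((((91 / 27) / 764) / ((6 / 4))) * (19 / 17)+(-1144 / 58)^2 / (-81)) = 3080055251475 / 20906129792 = 147.33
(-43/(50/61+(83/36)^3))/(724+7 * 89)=-40792896/16708101343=-0.00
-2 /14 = -1 /7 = -0.14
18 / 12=3 / 2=1.50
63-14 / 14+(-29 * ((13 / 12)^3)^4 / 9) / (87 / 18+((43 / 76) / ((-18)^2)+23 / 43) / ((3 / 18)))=32181692162034353539 / 527962801497440256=60.95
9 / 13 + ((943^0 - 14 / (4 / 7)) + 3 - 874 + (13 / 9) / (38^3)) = -5738266667 / 6420024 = -893.81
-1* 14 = -14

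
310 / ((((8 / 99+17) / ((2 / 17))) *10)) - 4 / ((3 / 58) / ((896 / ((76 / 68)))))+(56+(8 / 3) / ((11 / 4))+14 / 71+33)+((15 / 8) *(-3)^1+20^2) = -11048275756971 / 179611256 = -61512.16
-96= -96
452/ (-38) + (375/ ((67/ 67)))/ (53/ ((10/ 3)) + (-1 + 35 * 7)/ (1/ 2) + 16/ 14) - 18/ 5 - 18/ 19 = -52727636/ 3358535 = -15.70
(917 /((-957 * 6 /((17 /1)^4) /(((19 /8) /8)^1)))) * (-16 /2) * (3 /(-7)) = -207883769 /15312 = -13576.53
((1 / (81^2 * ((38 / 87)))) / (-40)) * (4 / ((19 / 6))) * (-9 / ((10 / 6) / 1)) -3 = -1462021 / 487350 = -3.00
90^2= 8100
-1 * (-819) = 819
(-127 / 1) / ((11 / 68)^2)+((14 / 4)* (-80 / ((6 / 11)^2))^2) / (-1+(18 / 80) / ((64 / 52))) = -1612196243024 / 5125923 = -314518.23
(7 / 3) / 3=7 / 9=0.78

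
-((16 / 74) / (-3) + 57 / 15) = -2069 / 555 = -3.73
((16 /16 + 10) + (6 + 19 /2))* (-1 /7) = -53 /14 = -3.79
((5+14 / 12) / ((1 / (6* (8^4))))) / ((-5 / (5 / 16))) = -9472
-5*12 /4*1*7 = -105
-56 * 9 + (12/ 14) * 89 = -2994/ 7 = -427.71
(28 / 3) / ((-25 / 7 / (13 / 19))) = -2548 / 1425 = -1.79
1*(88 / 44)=2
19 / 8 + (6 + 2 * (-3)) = 19 / 8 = 2.38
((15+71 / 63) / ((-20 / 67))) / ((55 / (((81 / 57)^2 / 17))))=-1378458 / 11813725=-0.12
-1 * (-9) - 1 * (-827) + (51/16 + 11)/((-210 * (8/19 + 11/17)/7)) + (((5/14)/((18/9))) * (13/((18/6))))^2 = 753878269/901600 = 836.16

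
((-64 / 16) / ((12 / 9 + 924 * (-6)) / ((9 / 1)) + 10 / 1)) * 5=270 / 8179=0.03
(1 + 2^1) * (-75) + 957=732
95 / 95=1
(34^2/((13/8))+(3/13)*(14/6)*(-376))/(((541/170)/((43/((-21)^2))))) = 48362960/3101553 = 15.59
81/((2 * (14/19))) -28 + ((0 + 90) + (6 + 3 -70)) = 55.96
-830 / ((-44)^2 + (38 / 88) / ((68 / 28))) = -620840 / 1448261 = -0.43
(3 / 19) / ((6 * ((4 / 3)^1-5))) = -3 / 418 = -0.01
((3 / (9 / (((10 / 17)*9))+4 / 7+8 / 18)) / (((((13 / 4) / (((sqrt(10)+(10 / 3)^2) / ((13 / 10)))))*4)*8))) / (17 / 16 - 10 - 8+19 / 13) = -140000 / 23866739 - 12600*sqrt(10) / 23866739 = -0.01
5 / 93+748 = 69569 / 93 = 748.05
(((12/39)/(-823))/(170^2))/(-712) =1/55037795800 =0.00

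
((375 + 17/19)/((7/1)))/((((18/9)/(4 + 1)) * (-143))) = -17855/19019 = -0.94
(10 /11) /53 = 10 /583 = 0.02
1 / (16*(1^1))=1 / 16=0.06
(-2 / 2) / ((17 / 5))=-5 / 17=-0.29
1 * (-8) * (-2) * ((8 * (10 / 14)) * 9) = 5760 / 7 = 822.86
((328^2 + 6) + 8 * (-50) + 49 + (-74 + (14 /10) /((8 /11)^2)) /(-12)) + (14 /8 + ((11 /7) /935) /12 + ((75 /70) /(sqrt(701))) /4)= 15 * sqrt(701) /39256 + 49007450311 /456960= 107246.71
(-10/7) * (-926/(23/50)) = 463000/161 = 2875.78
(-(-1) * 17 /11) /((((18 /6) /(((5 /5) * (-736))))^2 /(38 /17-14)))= -108339200 /99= -1094335.35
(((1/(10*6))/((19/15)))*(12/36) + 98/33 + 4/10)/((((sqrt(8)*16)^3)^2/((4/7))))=42311/188506114621440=0.00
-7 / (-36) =7 / 36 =0.19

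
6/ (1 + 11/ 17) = 3.64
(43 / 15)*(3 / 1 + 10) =559 / 15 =37.27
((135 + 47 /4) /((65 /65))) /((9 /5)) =2935 /36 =81.53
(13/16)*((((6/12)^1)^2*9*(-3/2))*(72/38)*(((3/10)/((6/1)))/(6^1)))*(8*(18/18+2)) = -3159/3040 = -1.04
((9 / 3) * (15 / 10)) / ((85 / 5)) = 9 / 34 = 0.26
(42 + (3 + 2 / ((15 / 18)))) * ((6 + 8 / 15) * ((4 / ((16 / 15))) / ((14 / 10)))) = 829.50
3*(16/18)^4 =1.87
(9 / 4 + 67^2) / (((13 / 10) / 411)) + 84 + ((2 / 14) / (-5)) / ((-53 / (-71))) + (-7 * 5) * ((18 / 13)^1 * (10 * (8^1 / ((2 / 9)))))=1402563.77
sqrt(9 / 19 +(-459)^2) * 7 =42 * sqrt(2112667) / 19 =3213.00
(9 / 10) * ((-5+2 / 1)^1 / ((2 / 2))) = -27 / 10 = -2.70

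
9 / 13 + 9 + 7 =217 / 13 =16.69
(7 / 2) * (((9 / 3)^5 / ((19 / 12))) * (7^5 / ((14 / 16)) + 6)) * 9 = 1764882756 / 19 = 92888566.11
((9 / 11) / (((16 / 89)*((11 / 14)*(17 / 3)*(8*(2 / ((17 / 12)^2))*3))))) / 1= 10591 / 247808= 0.04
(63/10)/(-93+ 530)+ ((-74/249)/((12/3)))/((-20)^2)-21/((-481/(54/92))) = 0.04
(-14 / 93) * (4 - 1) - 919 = -28503 / 31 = -919.45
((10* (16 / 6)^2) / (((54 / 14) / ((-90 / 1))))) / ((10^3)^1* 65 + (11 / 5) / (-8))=-256000 / 10028529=-0.03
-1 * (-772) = 772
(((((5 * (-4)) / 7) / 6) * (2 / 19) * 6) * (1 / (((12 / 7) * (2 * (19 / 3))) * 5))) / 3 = -1 / 1083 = -0.00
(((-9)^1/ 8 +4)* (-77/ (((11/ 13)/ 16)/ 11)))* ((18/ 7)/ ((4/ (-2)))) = 59202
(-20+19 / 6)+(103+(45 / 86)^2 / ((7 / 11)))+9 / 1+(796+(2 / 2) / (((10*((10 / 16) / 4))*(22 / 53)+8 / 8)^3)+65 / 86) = 15782348715140209 / 17681799829428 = 892.58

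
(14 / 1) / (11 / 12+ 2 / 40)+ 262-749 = -13703 / 29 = -472.52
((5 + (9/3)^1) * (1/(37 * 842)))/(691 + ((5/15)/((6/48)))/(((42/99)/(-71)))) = 28/26683401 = 0.00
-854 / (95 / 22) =-18788 / 95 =-197.77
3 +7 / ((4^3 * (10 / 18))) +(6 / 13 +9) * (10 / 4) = 111699 / 4160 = 26.85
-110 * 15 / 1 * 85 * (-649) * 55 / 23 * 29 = 145180488750 / 23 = 6312195163.04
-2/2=-1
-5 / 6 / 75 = -1 / 90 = -0.01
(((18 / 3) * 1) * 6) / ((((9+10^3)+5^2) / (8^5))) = 1140.86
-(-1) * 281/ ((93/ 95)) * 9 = 80085/ 31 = 2583.39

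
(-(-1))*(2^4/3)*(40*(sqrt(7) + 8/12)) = 706.65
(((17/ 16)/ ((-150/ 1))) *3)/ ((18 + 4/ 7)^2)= -833/ 13520000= -0.00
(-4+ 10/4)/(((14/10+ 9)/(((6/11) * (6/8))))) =-135/2288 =-0.06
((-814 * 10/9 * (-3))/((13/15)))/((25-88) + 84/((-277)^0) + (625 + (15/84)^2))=31908800/6584357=4.85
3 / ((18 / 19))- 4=-5 / 6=-0.83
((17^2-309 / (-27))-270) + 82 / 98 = 13795 / 441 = 31.28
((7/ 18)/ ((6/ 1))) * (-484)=-847/ 27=-31.37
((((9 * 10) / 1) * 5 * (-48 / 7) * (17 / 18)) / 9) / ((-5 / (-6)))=-2720 / 7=-388.57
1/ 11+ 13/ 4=147/ 44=3.34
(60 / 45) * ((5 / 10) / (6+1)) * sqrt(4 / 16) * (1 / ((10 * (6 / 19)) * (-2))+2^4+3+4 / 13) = 0.91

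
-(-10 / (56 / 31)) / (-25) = -31 / 140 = -0.22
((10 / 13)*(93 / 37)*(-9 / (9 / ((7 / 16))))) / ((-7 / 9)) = 4185 / 3848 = 1.09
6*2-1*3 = 9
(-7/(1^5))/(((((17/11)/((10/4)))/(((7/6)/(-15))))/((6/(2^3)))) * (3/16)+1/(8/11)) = 4312/377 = 11.44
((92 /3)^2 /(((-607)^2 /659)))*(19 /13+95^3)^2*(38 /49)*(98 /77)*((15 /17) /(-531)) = -29257146978194954763520 /14427032152533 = -2027939403.54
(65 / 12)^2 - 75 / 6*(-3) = 9625 / 144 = 66.84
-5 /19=-0.26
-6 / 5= -1.20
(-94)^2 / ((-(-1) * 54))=4418 / 27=163.63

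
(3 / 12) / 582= 1 / 2328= 0.00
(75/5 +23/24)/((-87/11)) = -4213/2088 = -2.02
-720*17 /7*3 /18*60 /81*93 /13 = -421600 /273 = -1544.32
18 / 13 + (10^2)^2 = 130018 / 13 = 10001.38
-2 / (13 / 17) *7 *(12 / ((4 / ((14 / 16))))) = -2499 / 52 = -48.06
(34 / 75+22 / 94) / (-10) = -2423 / 35250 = -0.07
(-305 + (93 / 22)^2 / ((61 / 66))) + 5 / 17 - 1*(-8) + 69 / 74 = -116673515 / 422059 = -276.44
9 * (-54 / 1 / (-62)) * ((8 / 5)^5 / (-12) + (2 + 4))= 3892698 / 96875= 40.18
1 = 1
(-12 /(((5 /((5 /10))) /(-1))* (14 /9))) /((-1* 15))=-9 /175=-0.05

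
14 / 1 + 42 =56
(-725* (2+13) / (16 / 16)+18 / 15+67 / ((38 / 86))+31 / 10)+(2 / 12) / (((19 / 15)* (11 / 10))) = -22402603 / 2090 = -10718.95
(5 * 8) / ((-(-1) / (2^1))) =80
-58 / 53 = -1.09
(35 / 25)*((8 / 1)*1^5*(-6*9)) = -3024 / 5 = -604.80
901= 901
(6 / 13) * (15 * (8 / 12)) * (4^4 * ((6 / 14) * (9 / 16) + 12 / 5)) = 283968 / 91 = 3120.53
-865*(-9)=7785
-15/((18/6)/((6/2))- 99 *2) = 15/197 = 0.08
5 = 5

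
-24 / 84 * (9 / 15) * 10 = -12 / 7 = -1.71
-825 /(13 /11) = -698.08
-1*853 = -853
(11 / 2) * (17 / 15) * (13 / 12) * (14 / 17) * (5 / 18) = 1001 / 648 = 1.54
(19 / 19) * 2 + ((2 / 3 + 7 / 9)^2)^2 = 41683 / 6561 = 6.35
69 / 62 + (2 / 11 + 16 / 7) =17093 / 4774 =3.58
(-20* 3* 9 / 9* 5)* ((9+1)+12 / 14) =-22800 / 7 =-3257.14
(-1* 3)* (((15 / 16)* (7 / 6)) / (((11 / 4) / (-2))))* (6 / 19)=315 / 418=0.75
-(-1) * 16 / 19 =16 / 19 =0.84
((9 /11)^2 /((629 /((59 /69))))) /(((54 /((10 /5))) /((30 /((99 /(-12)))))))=-2360 /19255577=-0.00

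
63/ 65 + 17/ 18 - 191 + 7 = -213041/ 1170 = -182.09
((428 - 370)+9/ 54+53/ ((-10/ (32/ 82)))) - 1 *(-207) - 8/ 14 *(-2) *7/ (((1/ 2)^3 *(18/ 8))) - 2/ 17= 18281101/ 62730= 291.43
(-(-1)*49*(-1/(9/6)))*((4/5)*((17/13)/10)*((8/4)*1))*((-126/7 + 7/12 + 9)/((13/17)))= 2860522/38025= 75.23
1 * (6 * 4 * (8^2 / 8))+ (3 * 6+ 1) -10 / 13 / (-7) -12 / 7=19055 / 91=209.40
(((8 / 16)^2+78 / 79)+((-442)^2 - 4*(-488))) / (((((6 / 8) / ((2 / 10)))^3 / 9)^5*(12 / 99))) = 46028273104191488 / 195281982421875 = 235.70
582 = 582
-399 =-399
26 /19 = 1.37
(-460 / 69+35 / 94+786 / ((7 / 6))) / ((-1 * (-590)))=1317487 / 1164660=1.13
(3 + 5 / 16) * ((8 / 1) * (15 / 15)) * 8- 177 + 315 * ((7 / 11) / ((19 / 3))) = 13930 / 209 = 66.65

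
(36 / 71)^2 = 0.26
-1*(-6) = 6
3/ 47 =0.06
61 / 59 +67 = 4014 / 59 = 68.03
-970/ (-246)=485/ 123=3.94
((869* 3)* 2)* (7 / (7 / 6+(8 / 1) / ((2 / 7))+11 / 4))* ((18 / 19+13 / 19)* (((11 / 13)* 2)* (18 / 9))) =597399264 / 94601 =6314.94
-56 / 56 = -1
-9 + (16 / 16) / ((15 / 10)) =-25 / 3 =-8.33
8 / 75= 0.11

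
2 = 2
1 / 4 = 0.25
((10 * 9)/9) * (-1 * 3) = -30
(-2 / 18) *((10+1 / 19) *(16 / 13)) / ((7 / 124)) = -378944 / 15561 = -24.35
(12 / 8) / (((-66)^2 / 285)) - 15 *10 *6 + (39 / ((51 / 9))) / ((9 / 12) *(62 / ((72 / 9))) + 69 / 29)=-18745213667 / 20849752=-899.06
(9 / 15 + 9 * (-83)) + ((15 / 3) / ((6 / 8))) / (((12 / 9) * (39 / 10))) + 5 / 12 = -580867 / 780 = -744.70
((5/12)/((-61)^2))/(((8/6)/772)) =965/14884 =0.06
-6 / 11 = -0.55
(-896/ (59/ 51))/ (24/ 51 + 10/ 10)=-526.67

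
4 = 4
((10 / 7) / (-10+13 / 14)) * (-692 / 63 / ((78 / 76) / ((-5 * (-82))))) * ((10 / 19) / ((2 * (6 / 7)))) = 28372000 / 133731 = 212.16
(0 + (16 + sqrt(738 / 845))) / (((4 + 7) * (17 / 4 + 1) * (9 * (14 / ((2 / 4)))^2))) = sqrt(410) / 8828820 + 4 / 101871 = 0.00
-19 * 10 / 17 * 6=-1140 / 17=-67.06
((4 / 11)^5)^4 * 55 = 5497558138880 / 61159090448414546291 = 0.00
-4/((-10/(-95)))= -38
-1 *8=-8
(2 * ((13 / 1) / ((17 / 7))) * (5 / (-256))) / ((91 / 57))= -285 / 2176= -0.13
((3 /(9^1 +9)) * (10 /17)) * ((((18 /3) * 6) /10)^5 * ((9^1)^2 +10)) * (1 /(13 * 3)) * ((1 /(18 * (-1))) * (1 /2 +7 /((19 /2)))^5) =-1170347570721 /52617103750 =-22.24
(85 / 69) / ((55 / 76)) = 1292 / 759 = 1.70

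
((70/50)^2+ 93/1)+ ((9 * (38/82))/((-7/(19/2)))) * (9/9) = 89.30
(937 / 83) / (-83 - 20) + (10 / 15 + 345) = 8862502 / 25647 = 345.56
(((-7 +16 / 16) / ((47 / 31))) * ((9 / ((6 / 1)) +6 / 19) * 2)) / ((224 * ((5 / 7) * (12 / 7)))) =-14973 / 285760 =-0.05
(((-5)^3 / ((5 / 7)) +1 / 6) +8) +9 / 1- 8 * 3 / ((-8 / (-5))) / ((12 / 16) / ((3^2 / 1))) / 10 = -1055 / 6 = -175.83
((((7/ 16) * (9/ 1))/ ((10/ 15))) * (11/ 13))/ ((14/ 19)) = 5643/ 832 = 6.78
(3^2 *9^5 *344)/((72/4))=10156428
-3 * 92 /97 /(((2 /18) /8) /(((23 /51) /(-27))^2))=-389344 /6812019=-0.06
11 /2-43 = -75 /2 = -37.50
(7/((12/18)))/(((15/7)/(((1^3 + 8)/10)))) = 441/100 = 4.41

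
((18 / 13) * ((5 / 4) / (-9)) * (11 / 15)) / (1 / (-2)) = 11 / 39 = 0.28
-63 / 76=-0.83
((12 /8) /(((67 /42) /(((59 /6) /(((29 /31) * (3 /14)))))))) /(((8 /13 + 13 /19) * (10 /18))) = 66409161 /1039505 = 63.89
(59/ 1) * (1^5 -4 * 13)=-3009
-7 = -7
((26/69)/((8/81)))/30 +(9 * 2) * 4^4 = 4239477/920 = 4608.13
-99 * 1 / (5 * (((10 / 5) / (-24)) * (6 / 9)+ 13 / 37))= -65934 / 985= -66.94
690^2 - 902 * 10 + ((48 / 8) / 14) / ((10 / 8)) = 16347812 / 35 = 467080.34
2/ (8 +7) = 0.13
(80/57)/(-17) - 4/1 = -3956/969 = -4.08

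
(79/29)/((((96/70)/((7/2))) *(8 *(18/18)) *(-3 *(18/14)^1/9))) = -2.03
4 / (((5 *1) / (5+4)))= 36 / 5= 7.20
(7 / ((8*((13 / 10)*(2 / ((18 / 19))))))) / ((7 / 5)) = 225 / 988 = 0.23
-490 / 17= -28.82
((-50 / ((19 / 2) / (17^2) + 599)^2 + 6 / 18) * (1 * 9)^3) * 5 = 145596751739415 / 119882830081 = 1214.49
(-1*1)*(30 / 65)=-6 / 13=-0.46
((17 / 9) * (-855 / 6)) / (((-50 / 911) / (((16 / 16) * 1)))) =294253 / 60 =4904.22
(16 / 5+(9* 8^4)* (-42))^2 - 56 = 59929645546376 / 25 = 2397185821855.04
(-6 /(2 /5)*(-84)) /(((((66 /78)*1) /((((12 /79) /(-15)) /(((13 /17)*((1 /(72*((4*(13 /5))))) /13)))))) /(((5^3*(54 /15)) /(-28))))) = 2680853760 /869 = 3084987.07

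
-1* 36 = -36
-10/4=-5/2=-2.50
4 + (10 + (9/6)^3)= 139/8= 17.38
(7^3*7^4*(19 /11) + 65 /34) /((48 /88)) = 532009493 /204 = 2607889.67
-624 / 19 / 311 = -624 / 5909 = -0.11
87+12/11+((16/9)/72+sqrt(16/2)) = 2 * sqrt(2)+78511/891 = 90.94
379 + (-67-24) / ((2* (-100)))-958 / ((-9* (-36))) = 6099271 / 16200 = 376.50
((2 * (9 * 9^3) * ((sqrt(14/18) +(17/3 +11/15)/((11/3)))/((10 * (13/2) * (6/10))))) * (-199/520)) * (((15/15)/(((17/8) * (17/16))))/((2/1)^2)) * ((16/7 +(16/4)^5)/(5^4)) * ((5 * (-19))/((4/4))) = 158412889728 * sqrt(7)/213679375 +45622912241664/11752365625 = 5843.47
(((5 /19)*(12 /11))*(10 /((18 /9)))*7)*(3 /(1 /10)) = 63000 /209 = 301.44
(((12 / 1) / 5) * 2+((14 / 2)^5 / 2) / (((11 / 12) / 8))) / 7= 4033944 / 385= 10477.78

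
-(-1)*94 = 94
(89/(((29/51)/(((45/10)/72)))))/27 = 1513/4176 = 0.36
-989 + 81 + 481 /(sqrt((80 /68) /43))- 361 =-1269 + 481 * sqrt(3655) /10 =1638.96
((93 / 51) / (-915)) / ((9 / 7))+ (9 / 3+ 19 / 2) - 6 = 1819501 / 279990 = 6.50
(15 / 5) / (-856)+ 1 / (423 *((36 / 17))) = -7783 / 3258792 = -0.00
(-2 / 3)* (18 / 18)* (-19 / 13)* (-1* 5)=-190 / 39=-4.87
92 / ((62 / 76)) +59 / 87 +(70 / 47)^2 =689127329 / 5957673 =115.67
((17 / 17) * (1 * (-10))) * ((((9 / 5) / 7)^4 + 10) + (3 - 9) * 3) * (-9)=-215971902 / 300125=-719.61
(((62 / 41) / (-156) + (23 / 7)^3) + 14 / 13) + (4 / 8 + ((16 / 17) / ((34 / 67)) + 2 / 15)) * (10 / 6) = 19346788612 / 475512219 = 40.69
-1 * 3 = -3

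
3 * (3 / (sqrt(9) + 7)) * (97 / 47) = 873 / 470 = 1.86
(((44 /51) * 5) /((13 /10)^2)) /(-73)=-22000 /629187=-0.03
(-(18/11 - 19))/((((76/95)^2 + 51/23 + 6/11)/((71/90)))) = 1559515/387414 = 4.03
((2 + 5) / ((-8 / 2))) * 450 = -1575 / 2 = -787.50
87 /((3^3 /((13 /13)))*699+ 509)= 87 /19382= 0.00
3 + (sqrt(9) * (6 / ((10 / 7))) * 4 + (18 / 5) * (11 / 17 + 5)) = 6267 / 85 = 73.73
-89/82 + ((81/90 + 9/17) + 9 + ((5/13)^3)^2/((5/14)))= 157332677026/16821429365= 9.35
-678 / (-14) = 339 / 7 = 48.43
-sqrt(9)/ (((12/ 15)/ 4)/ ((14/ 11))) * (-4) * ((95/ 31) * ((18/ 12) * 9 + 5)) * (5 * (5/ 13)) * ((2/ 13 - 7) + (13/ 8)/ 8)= -50996938125/ 922064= -55307.37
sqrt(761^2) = 761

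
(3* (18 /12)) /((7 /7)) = 9 /2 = 4.50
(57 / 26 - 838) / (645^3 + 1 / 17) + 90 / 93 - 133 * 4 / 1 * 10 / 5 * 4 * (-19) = 80864.97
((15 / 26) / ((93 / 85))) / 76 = 425 / 61256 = 0.01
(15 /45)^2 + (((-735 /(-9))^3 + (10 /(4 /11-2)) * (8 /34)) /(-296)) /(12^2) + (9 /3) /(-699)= -57763870769 /4558508928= -12.67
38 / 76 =1 / 2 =0.50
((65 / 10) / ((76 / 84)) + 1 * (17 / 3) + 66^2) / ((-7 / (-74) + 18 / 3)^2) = 1363658162 / 11593857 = 117.62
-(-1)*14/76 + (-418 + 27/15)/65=-76803/12350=-6.22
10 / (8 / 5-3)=-50 / 7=-7.14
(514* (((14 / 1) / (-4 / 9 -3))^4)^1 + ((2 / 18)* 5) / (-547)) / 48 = 637786220655067 / 218231706384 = 2922.52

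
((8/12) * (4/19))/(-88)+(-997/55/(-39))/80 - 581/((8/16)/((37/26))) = -1797144619/1086800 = -1653.61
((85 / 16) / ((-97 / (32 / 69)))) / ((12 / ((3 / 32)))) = -85 / 428352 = -0.00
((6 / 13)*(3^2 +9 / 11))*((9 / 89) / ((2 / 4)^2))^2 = 839808 / 1132703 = 0.74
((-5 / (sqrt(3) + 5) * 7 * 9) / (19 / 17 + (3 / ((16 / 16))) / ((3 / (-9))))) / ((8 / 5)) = 133875 / 23584-26775 * sqrt(3) / 23584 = 3.71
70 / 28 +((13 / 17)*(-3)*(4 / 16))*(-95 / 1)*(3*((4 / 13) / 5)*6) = 2137 / 34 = 62.85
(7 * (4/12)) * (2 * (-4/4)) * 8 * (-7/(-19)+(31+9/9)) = -22960/19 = -1208.42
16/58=8/29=0.28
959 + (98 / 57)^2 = 961.96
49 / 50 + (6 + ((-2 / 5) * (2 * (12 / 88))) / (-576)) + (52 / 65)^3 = 988969 / 132000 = 7.49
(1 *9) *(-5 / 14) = -45 / 14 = -3.21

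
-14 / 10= -7 / 5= -1.40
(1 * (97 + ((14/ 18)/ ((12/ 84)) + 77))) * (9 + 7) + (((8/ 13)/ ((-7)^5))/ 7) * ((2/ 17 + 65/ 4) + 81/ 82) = 27545893628794/ 9594158301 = 2871.11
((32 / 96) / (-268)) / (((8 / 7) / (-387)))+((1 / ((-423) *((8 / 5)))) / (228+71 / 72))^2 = 542209025029463 / 1287371151216224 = 0.42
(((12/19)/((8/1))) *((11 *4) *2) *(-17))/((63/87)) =-21692/133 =-163.10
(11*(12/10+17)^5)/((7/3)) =29418658269/3125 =9413970.65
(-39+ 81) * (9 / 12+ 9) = 409.50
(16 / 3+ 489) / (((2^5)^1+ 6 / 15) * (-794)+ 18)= -7415 / 385614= -0.02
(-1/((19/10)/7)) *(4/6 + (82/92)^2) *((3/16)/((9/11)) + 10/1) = -159390875/2894688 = -55.06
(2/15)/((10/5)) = 1/15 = 0.07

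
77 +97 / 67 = 5256 / 67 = 78.45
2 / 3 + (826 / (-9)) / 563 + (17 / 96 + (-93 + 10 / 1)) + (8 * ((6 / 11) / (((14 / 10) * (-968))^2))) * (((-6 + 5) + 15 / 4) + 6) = -82.32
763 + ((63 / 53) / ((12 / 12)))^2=2147236 / 2809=764.41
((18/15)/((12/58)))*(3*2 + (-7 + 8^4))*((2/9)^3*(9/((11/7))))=147784/99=1492.77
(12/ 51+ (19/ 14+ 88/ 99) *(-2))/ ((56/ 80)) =-45590/ 7497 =-6.08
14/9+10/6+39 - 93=-50.78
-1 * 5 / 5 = -1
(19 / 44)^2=361 / 1936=0.19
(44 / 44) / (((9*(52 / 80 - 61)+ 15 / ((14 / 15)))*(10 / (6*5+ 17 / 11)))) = -4858 / 811701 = -0.01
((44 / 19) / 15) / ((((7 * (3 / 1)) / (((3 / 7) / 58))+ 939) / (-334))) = -14696 / 1077585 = -0.01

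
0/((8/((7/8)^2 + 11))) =0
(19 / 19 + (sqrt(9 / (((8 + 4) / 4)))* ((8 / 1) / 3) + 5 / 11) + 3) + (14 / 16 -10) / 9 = 2725 / 792 + 8* sqrt(3) / 3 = 8.06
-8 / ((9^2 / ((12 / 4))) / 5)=-40 / 27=-1.48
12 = 12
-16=-16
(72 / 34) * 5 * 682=122760 / 17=7221.18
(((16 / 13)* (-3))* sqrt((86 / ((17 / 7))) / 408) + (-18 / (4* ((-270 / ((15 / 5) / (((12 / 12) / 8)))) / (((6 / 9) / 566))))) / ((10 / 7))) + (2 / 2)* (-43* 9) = -8214068 / 21225-8* sqrt(903) / 221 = -388.09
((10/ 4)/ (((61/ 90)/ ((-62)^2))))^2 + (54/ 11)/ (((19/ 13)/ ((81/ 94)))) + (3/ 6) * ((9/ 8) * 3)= 117569840987235357/ 584822128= 201035212.86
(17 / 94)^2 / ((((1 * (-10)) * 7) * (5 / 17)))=-4913 / 3092600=-0.00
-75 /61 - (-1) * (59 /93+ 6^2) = 200852 /5673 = 35.40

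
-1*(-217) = 217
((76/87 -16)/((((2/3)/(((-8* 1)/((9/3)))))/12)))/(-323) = -21056/9367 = -2.25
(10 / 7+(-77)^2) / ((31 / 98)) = 581182 / 31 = 18747.81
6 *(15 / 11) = 90 / 11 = 8.18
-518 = -518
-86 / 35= -2.46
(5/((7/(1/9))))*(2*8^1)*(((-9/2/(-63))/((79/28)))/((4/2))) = 80/4977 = 0.02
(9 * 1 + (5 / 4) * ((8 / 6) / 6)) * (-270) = -2505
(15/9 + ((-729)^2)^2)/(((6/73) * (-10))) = -15463017122426/45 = -343622602720.58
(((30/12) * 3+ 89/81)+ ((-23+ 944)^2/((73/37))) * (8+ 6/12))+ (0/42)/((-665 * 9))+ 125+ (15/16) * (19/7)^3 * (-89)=118537723666667/32450544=3652873.24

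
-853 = -853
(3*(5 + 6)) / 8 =33 / 8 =4.12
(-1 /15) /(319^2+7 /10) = -2 /3052851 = -0.00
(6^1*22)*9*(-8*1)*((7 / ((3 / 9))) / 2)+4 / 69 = -6885644 / 69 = -99791.94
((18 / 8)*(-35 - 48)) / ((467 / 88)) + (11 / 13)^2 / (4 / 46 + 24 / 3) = -515286695 / 14679678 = -35.10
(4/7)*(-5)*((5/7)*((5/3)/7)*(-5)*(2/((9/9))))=5000/1029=4.86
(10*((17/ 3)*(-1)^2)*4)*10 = 6800/ 3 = 2266.67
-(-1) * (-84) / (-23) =84 / 23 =3.65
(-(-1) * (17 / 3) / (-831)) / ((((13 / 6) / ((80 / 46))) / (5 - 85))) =108800 / 248469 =0.44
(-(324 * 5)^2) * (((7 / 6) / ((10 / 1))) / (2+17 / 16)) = -699840 / 7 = -99977.14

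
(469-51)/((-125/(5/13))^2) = 418/105625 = 0.00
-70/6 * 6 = -70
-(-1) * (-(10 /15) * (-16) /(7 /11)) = 16.76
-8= -8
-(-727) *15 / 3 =3635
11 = 11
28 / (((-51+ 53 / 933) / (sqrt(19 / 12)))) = -311 * sqrt(57) / 3395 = -0.69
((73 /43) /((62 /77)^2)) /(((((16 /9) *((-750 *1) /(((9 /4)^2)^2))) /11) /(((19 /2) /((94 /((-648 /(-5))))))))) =-144220470459219 /19887933440000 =-7.25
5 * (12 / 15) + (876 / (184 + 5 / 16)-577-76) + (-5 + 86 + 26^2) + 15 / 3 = 115751 / 983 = 117.75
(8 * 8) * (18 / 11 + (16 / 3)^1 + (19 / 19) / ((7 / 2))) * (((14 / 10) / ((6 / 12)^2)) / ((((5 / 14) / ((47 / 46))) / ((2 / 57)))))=282318848 / 1081575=261.03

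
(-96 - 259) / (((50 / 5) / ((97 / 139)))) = -6887 / 278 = -24.77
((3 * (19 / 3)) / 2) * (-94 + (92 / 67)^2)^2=1624347088038 / 20151121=80608.27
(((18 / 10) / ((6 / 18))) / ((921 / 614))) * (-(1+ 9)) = -36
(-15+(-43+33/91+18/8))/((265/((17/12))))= -0.30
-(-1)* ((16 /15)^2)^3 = 16777216 /11390625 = 1.47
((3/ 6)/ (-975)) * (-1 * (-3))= -1/ 650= -0.00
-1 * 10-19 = -29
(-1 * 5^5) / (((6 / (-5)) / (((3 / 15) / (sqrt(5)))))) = 625 * sqrt(5) / 6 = 232.92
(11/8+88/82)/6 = 803/1968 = 0.41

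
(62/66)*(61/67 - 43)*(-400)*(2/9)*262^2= 1600228928000/6633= 241252665.16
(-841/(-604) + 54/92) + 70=71.98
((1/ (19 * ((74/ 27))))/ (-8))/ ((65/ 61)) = -1647/ 731120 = -0.00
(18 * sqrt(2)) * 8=144 * sqrt(2)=203.65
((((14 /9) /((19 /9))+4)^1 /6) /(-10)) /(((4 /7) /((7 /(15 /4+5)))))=-0.11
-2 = -2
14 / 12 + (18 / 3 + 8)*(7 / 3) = 203 / 6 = 33.83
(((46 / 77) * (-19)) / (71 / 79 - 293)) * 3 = 34523 / 296142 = 0.12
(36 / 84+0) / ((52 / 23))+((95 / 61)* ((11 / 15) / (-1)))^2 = 18210625 / 12189996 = 1.49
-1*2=-2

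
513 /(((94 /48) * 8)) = 1539 /47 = 32.74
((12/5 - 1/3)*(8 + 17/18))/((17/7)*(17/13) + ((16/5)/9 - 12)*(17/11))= -4995991/4005438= -1.25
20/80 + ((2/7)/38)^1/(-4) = 33/133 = 0.25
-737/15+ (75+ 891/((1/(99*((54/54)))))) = 1323523/15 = 88234.87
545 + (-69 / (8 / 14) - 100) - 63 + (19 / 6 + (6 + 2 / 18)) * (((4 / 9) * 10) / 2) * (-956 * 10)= -63776155 / 324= -196839.98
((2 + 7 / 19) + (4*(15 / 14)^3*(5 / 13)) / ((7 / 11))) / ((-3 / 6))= -6336045 / 593047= -10.68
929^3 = 801765089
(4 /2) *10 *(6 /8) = 15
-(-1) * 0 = 0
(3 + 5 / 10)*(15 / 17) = 105 / 34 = 3.09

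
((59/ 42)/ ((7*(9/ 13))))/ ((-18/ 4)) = -767/ 11907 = -0.06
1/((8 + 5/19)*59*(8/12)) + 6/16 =28017/74104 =0.38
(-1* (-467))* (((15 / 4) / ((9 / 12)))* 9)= 21015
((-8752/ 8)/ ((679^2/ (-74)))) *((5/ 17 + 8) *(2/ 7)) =22829592/ 54863879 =0.42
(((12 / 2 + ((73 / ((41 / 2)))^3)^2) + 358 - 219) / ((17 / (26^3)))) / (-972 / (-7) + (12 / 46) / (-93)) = 455019884237044736428 / 27981377301103567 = 16261.53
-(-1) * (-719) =-719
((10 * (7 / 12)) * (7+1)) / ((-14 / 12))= -40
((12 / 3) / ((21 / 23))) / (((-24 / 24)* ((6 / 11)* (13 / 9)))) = -506 / 91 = -5.56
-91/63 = -13/9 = -1.44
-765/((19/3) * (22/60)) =-68850/209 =-329.43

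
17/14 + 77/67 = 2217/938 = 2.36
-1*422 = -422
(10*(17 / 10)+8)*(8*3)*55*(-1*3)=-99000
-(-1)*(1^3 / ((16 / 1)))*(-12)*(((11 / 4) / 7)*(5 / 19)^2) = -825 / 40432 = -0.02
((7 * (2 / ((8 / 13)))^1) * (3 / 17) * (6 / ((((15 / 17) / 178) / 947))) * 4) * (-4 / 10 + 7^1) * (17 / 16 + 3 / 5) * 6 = 302962913253 / 250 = 1211851653.01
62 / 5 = 12.40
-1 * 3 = -3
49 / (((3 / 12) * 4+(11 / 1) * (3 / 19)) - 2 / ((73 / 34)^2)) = 4961299 / 233180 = 21.28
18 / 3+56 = 62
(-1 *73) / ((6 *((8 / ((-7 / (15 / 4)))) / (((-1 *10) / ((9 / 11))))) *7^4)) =-803 / 55566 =-0.01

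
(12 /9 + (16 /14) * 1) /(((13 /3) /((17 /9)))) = 68 /63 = 1.08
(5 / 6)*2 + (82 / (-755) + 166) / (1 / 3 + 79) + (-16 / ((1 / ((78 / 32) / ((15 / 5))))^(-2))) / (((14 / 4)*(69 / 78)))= -46860923 / 11512995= -4.07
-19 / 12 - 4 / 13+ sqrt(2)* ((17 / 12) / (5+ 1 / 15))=-1.50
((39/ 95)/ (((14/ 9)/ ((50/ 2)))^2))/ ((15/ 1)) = 26325/ 3724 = 7.07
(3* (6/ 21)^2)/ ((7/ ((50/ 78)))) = 100/ 4459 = 0.02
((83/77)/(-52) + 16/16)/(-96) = -1307/128128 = -0.01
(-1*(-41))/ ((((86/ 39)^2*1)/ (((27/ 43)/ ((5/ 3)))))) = 5051241/ 1590140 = 3.18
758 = 758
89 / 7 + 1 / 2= 185 / 14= 13.21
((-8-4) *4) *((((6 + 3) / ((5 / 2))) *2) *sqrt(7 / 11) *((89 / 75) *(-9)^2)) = -26499.65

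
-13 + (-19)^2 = 348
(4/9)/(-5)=-4/45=-0.09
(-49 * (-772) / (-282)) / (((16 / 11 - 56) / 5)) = 104027 / 8460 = 12.30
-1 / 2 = -0.50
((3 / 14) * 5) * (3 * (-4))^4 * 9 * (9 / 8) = 1574640 / 7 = 224948.57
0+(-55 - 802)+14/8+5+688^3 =1302639287/4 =325659821.75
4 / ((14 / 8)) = 16 / 7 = 2.29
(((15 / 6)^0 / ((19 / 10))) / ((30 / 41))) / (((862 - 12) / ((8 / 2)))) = 82 / 24225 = 0.00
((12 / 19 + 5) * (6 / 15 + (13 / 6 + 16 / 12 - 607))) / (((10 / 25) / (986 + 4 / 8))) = -1273210441 / 152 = -8376384.48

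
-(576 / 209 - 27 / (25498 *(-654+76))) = -40617243 / 14737844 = -2.76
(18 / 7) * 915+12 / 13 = 214194 / 91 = 2353.78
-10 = -10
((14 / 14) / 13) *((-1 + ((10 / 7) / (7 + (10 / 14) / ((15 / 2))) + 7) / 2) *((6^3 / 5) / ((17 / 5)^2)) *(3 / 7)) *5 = 6277500 / 3918551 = 1.60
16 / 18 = 8 / 9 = 0.89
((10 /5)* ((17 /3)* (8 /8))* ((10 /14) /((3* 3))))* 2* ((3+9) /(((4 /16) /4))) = 21760 /63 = 345.40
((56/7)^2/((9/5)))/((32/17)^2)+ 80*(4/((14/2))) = 56195/1008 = 55.75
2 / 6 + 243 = 730 / 3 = 243.33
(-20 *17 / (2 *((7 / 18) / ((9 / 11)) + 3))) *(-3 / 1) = 82620 / 563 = 146.75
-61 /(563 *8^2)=-61 /36032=-0.00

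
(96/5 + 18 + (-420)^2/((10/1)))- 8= 88346/5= 17669.20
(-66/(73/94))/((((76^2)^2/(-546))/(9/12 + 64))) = 109666557/1217719424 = 0.09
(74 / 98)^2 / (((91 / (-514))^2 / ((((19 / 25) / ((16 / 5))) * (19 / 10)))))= 32642010241 / 3976536200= 8.21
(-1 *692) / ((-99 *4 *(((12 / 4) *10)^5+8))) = 173 / 2405700792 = 0.00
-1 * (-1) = 1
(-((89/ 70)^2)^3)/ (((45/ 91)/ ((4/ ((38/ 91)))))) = -83989838172409/ 1026427500000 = -81.83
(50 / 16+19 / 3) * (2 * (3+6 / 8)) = 1135 / 16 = 70.94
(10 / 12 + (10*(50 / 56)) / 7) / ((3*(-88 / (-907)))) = 140585 / 19404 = 7.25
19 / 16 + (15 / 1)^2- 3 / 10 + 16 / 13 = 236203 / 1040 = 227.12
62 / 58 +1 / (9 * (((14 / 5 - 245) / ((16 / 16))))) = 337724 / 316071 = 1.07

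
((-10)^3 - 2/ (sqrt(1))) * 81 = -81162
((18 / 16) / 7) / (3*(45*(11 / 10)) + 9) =1 / 980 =0.00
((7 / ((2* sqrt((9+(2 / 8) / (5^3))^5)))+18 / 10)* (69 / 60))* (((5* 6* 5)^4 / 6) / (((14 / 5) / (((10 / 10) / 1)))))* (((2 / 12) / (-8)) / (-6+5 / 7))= 247822.41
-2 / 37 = -0.05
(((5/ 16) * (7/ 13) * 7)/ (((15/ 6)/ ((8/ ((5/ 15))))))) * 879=129213/ 13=9939.46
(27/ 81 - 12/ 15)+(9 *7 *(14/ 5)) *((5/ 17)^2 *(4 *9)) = 548.88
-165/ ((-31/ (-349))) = -57585/ 31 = -1857.58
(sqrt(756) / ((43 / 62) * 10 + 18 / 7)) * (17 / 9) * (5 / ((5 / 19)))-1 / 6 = -1 / 6 + 140182 * sqrt(21) / 6189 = 103.63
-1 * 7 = -7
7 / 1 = 7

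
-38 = -38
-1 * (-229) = 229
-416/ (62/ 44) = -9152/ 31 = -295.23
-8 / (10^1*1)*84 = -336 / 5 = -67.20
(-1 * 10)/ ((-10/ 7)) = 7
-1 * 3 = -3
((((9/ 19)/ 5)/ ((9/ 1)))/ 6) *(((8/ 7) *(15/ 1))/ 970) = 2/ 64505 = 0.00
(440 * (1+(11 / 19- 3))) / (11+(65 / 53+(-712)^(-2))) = -5803494912 / 113481737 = -51.14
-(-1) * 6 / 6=1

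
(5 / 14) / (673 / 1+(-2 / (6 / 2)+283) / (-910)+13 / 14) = 975 / 1838978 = 0.00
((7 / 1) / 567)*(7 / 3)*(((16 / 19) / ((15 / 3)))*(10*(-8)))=-0.39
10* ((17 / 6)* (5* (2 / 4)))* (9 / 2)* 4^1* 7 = 8925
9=9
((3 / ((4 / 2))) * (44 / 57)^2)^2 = 937024 / 1172889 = 0.80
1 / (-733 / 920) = -920 / 733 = -1.26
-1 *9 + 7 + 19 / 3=13 / 3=4.33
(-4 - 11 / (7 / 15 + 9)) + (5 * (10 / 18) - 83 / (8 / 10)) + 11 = -243163 / 2556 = -95.13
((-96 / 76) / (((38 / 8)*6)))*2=-32 / 361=-0.09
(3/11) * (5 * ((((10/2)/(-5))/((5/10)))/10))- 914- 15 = -10222/11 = -929.27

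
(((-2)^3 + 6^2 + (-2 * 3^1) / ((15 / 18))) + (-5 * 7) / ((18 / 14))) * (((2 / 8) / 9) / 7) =-289 / 11340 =-0.03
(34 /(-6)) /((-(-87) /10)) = -170 /261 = -0.65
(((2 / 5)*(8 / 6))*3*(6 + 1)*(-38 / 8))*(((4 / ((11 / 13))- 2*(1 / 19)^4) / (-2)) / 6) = 1581223 / 75449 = 20.96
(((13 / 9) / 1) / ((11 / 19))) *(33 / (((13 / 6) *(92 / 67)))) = 1273 / 46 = 27.67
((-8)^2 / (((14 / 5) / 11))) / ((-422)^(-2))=313427840 / 7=44775405.71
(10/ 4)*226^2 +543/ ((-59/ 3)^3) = 127689.93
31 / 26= 1.19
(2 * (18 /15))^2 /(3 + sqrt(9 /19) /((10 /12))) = 912 /439 - 288 * sqrt(19) /2195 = 1.51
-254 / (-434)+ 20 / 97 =16659 / 21049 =0.79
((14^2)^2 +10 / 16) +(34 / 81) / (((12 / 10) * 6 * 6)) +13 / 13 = 672154937 / 17496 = 38417.63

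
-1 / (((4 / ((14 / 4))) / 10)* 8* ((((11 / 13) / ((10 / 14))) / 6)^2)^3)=-549803712656250 / 29774625727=-18465.51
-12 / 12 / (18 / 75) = -25 / 6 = -4.17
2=2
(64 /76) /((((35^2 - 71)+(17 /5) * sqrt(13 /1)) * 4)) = 115400 /632493717 - 340 * sqrt(13) /632493717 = 0.00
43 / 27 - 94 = -2495 / 27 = -92.41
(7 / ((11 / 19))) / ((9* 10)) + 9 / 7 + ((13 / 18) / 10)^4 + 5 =518945223197 / 80831520000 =6.42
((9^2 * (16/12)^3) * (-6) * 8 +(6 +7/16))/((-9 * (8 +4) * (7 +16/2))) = 147353/25920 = 5.68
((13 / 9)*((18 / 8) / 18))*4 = 13 / 18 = 0.72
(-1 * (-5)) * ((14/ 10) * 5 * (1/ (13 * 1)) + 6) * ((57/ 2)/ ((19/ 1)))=1275/ 26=49.04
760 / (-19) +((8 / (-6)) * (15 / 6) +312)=806 / 3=268.67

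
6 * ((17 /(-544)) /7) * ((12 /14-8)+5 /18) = 865 /4704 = 0.18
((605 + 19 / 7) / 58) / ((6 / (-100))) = -35450 / 203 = -174.63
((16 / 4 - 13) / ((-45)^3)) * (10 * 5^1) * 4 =8 / 405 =0.02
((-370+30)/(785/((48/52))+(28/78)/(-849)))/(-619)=45030960/69719535451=0.00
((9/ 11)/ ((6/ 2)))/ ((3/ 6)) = 6/ 11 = 0.55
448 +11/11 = 449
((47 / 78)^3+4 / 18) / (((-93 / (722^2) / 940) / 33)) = -141003729050030 / 1838889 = -76678760.41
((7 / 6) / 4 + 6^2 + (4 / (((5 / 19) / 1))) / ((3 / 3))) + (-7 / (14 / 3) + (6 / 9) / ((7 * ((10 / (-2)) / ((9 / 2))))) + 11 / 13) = 554213 / 10920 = 50.75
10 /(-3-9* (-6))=10 /51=0.20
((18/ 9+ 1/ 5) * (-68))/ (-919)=748/ 4595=0.16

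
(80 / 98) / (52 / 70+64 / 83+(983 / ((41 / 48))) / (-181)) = -61594300 / 365511867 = -0.17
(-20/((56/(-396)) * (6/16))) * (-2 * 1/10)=-528/7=-75.43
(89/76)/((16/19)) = 89/64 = 1.39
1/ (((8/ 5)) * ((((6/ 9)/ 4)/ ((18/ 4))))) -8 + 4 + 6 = 151/ 8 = 18.88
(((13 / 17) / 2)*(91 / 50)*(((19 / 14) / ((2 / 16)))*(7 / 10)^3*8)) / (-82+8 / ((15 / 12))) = -157339 / 573750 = -0.27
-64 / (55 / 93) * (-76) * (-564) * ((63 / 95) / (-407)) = 845945856 / 111925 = 7558.15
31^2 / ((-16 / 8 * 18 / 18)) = -961 / 2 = -480.50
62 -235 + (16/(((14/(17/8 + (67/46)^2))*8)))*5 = -5035097/29624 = -169.97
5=5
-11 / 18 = -0.61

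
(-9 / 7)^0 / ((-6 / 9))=-3 / 2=-1.50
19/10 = 1.90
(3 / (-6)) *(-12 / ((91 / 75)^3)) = 2531250 / 753571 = 3.36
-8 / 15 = -0.53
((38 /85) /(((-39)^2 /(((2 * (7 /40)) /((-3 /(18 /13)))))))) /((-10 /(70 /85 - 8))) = -8113 /238099875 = -0.00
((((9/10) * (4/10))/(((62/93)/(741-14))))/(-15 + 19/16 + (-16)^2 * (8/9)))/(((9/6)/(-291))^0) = 1.84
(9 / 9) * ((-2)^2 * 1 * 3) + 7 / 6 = 79 / 6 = 13.17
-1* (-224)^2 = -50176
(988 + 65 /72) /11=71201 /792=89.90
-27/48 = -9/16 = -0.56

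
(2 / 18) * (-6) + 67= 199 / 3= 66.33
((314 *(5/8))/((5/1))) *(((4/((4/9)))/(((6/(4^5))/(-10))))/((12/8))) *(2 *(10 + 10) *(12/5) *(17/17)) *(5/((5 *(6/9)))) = -57876480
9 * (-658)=-5922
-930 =-930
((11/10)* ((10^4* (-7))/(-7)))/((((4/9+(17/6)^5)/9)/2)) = 1539648000/1423313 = 1081.74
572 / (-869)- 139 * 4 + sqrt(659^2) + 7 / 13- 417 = -322601 / 1027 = -314.12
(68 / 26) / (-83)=-34 / 1079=-0.03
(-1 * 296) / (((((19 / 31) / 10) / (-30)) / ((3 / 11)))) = 8258400 / 209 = 39513.88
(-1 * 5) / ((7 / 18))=-90 / 7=-12.86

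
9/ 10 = 0.90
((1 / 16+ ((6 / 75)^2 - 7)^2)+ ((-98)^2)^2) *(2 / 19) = 576480406080881 / 59375000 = 9709143.68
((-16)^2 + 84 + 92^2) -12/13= 114440/13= 8803.08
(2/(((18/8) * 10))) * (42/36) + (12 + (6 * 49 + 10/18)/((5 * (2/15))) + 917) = 370153/270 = 1370.94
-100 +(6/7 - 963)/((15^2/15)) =-1149/7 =-164.14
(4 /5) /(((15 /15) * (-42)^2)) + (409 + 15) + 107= 531.00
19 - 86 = -67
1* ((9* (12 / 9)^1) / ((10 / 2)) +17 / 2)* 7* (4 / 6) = 763 / 15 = 50.87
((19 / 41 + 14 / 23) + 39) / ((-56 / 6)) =-28341 / 6601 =-4.29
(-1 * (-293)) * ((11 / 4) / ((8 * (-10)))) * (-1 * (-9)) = -29007 / 320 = -90.65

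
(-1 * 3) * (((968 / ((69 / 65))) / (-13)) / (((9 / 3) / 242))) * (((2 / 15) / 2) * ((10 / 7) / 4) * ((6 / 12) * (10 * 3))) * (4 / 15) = 2342560 / 1449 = 1616.67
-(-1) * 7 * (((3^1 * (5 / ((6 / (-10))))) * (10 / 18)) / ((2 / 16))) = -7000 / 9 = -777.78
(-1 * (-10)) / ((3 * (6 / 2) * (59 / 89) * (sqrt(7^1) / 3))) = 890 * sqrt(7) / 1239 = 1.90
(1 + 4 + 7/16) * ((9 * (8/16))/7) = 783/224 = 3.50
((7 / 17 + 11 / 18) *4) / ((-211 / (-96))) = 20032 / 10761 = 1.86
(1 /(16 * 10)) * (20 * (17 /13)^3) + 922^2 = 14941081297 /17576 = 850084.28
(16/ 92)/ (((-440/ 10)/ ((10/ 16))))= -5/ 2024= -0.00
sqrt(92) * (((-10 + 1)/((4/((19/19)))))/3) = -3 * sqrt(23)/2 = -7.19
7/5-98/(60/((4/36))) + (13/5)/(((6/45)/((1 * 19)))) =371.72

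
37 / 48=0.77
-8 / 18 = -4 / 9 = -0.44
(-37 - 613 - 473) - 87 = -1210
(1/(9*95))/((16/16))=1/855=0.00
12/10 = 6/5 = 1.20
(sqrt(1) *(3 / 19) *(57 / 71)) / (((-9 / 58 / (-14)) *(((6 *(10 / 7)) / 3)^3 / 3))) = 208887 / 142000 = 1.47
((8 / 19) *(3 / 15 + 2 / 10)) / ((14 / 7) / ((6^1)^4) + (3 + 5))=10368 / 492575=0.02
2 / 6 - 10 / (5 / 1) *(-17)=103 / 3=34.33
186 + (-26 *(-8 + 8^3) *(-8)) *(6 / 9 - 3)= -244422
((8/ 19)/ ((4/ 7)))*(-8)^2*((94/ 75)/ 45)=84224/ 64125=1.31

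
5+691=696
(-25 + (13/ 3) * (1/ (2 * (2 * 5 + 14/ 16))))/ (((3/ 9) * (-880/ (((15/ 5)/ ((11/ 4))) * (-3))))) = -19419/ 70180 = -0.28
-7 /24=-0.29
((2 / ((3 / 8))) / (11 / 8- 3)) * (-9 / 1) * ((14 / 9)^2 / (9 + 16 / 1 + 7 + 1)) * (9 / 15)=25088 / 19305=1.30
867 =867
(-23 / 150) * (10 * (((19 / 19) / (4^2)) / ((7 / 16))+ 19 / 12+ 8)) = -14.91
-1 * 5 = -5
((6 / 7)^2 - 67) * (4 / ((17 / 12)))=-9168 / 49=-187.10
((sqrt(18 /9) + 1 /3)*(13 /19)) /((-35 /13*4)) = -169*sqrt(2) /2660 - 169 /7980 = -0.11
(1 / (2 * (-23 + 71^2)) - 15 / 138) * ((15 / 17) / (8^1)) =-376005 / 31392608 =-0.01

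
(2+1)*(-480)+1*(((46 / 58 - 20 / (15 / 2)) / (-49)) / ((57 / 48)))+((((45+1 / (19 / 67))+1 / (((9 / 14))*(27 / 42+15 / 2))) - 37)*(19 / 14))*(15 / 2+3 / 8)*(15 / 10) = -3245385337 / 2591904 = -1252.12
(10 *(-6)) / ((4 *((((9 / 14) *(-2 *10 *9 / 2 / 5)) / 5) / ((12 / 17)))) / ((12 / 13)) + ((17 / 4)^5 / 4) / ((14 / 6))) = -2867200 / 6420373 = -0.45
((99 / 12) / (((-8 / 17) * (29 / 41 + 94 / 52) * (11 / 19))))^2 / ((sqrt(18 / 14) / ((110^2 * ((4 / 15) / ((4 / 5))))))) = 89657131875025 * sqrt(7) / 460016704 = 515656.22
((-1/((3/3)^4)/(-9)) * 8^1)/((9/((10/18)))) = 40/729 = 0.05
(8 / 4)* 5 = 10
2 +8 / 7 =22 / 7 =3.14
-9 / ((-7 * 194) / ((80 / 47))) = 360 / 31913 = 0.01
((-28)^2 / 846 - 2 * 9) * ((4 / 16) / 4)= -3611 / 3384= -1.07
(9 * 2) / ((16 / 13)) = 117 / 8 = 14.62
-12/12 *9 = -9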